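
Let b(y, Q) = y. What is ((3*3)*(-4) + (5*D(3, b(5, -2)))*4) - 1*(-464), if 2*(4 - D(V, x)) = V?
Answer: 478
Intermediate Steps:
D(V, x) = 4 - V/2
((3*3)*(-4) + (5*D(3, b(5, -2)))*4) - 1*(-464) = ((3*3)*(-4) + (5*(4 - 1/2*3))*4) - 1*(-464) = (9*(-4) + (5*(4 - 3/2))*4) + 464 = (-36 + (5*(5/2))*4) + 464 = (-36 + (25/2)*4) + 464 = (-36 + 50) + 464 = 14 + 464 = 478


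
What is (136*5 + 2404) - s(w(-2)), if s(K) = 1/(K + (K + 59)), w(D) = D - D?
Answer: 181955/59 ≈ 3084.0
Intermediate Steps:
w(D) = 0
s(K) = 1/(59 + 2*K) (s(K) = 1/(K + (59 + K)) = 1/(59 + 2*K))
(136*5 + 2404) - s(w(-2)) = (136*5 + 2404) - 1/(59 + 2*0) = (680 + 2404) - 1/(59 + 0) = 3084 - 1/59 = 181955/59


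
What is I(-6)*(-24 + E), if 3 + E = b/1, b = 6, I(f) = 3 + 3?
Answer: -126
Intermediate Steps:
I(f) = 6
E = 3 (E = -3 + 6/1 = -3 + 1*6 = -3 + 6 = 3)
I(-6)*(-24 + E) = 6*(-24 + 3) = 6*(-21) = -126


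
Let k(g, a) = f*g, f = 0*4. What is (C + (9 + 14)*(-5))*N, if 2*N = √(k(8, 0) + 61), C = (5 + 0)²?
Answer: -45*√61 ≈ -351.46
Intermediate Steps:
C = 25 (C = 5² = 25)
f = 0
k(g, a) = 0 (k(g, a) = 0*g = 0)
N = √61/2 (N = √(0 + 61)/2 = √61/2 ≈ 3.9051)
(C + (9 + 14)*(-5))*N = (25 + (9 + 14)*(-5))*(√61/2) = (25 + 23*(-5))*(√61/2) = (25 - 115)*(√61/2) = -45*√61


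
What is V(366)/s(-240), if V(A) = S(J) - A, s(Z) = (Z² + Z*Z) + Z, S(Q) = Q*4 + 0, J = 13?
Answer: -157/57480 ≈ -0.0027314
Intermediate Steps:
S(Q) = 4*Q (S(Q) = 4*Q + 0 = 4*Q)
s(Z) = Z + 2*Z² (s(Z) = (Z² + Z²) + Z = 2*Z² + Z = Z + 2*Z²)
V(A) = 52 - A (V(A) = 4*13 - A = 52 - A)
V(366)/s(-240) = (52 - 1*366)/((-240*(1 + 2*(-240)))) = (52 - 366)/((-240*(1 - 480))) = -314/((-240*(-479))) = -314/114960 = -314*1/114960 = -157/57480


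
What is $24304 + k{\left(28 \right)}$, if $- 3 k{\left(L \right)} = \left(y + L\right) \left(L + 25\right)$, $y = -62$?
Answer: $\frac{74714}{3} \approx 24905.0$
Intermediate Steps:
$k{\left(L \right)} = - \frac{\left(-62 + L\right) \left(25 + L\right)}{3}$ ($k{\left(L \right)} = - \frac{\left(-62 + L\right) \left(L + 25\right)}{3} = - \frac{\left(-62 + L\right) \left(25 + L\right)}{3}$)
$24304 + k{\left(28 \right)} = 24304 + \left(\frac{1550}{3} - \frac{28^{2}}{3} + \frac{37}{3} \cdot 28\right) = 24304 + \left(\frac{1550}{3} - \frac{784}{3} + \frac{1036}{3}\right) = 24304 + \frac{1802}{3} = \frac{74714}{3}$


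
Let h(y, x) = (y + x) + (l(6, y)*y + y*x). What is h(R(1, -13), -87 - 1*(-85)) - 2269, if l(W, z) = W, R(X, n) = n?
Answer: -2336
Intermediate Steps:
h(y, x) = x + 7*y + x*y (h(y, x) = (y + x) + (6*y + y*x) = (x + y) + (6*y + x*y) = x + 7*y + x*y)
h(R(1, -13), -87 - 1*(-85)) - 2269 = ((-87 - 1*(-85)) + 7*(-13) + (-87 - 1*(-85))*(-13)) - 2269 = ((-87 + 85) - 91 + (-87 + 85)*(-13)) - 2269 = (-2 - 91 - 2*(-13)) - 2269 = (-2 - 91 + 26) - 2269 = -67 - 2269 = -2336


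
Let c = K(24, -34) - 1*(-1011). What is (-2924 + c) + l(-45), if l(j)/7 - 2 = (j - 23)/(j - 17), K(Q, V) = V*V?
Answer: -22795/31 ≈ -735.32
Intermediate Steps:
K(Q, V) = V**2
c = 2167 (c = (-34)**2 - 1*(-1011) = 1156 + 1011 = 2167)
l(j) = 14 + 7*(-23 + j)/(-17 + j) (l(j) = 14 + 7*((j - 23)/(j - 17)) = 14 + 7*((-23 + j)/(-17 + j)) = 14 + 7*(-23 + j)/(-17 + j))
(-2924 + c) + l(-45) = (-2924 + 2167) + 21*(-19 - 45)/(-17 - 45) = -757 + 21*(-64)/(-62) = -757 + 21*(-1/62)*(-64) = -757 + 672/31 = -22795/31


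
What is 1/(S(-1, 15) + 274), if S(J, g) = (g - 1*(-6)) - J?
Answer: 1/296 ≈ 0.0033784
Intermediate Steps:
S(J, g) = 6 + g - J (S(J, g) = (g + 6) - J = (6 + g) - J = 6 + g - J)
1/(S(-1, 15) + 274) = 1/((6 + 15 - 1*(-1)) + 274) = 1/((6 + 15 + 1) + 274) = 1/(22 + 274) = 1/296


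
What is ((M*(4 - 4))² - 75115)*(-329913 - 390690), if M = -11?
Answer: 54128094345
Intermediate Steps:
((M*(4 - 4))² - 75115)*(-329913 - 390690) = ((-11*(4 - 4))² - 75115)*(-329913 - 390690) = ((-11*0)² - 75115)*(-720603) = (0² - 75115)*(-720603) = (0 - 75115)*(-720603) = -75115*(-720603) = 54128094345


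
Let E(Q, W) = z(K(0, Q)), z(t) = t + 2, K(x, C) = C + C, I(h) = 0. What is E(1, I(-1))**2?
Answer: 16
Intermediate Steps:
K(x, C) = 2*C
z(t) = 2 + t
E(Q, W) = 2 + 2*Q
E(1, I(-1))**2 = (2 + 2*1)**2 = (2 + 2)**2 = 4**2 = 16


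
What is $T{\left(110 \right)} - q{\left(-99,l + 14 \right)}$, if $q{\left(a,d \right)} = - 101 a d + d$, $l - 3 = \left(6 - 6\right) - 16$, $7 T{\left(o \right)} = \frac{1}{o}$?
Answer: $- \frac{7699999}{770} \approx -10000.0$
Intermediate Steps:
$T{\left(o \right)} = \frac{1}{7 o}$
$l = -13$ ($l = 3 + \left(\left(6 - 6\right) - 16\right) = 3 + \left(0 - 16\right) = 3 - 16 = -13$)
$q{\left(a,d \right)} = d - 101 a d$ ($q{\left(a,d \right)} = - 101 a d + d = d - 101 a d$)
$T{\left(110 \right)} - q{\left(-99,l + 14 \right)} = \frac{1}{7 \cdot 110} - \left(-13 + 14\right) \left(1 - -9999\right) = \frac{1}{7} \cdot \frac{1}{110} - 1 \left(1 + 9999\right) = \frac{1}{770} - 1 \cdot 10000 = \frac{1}{770} - 10000 = - \frac{7699999}{770}$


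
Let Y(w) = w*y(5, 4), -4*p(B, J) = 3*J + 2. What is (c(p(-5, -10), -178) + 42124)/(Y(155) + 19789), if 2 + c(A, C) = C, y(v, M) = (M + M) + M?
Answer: 41944/21649 ≈ 1.9375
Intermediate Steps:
y(v, M) = 3*M (y(v, M) = 2*M + M = 3*M)
p(B, J) = -1/2 - 3*J/4 (p(B, J) = -(3*J + 2)/4 = -(2 + 3*J)/4 = -1/2 - 3*J/4)
c(A, C) = -2 + C
Y(w) = 12*w (Y(w) = w*(3*4) = w*12 = 12*w)
(c(p(-5, -10), -178) + 42124)/(Y(155) + 19789) = ((-2 - 178) + 42124)/(12*155 + 19789) = (-180 + 42124)/(1860 + 19789) = 41944/21649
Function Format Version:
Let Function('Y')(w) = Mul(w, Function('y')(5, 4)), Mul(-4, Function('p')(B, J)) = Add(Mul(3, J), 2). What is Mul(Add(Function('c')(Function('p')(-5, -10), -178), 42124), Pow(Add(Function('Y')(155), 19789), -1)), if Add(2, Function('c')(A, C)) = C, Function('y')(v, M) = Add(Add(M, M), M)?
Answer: Rational(41944, 21649) ≈ 1.9375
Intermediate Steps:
Function('y')(v, M) = Mul(3, M) (Function('y')(v, M) = Add(Mul(2, M), M) = Mul(3, M))
Function('p')(B, J) = Add(Rational(-1, 2), Mul(Rational(-3, 4), J)) (Function('p')(B, J) = Mul(Rational(-1, 4), Add(Mul(3, J), 2)) = Mul(Rational(-1, 4), Add(2, Mul(3, J))) = Add(Rational(-1, 2), Mul(Rational(-3, 4), J)))
Function('c')(A, C) = Add(-2, C)
Function('Y')(w) = Mul(12, w) (Function('Y')(w) = Mul(w, Mul(3, 4)) = Mul(w, 12) = Mul(12, w))
Mul(Add(Function('c')(Function('p')(-5, -10), -178), 42124), Pow(Add(Function('Y')(155), 19789), -1)) = Mul(Add(Add(-2, -178), 42124), Pow(Add(Mul(12, 155), 19789), -1)) = Mul(Add(-180, 42124), Pow(Add(1860, 19789), -1)) = Mul(41944, Pow(21649, -1)) = Mul(41944, Rational(1, 21649)) = Rational(41944, 21649)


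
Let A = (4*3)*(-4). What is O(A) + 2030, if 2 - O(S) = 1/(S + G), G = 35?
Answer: 26417/13 ≈ 2032.1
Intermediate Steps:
A = -48 (A = 12*(-4) = -48)
O(S) = 2 - 1/(35 + S) (O(S) = 2 - 1/(S + 35) = 2 - 1/(35 + S))
O(A) + 2030 = (69 + 2*(-48))/(35 - 48) + 2030 = (69 - 96)/(-13) + 2030 = -1/13*(-27) + 2030 = 27/13 + 2030 = 26417/13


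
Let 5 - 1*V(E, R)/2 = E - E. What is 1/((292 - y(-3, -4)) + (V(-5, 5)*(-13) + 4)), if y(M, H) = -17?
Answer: 1/183 ≈ 0.0054645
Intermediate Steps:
V(E, R) = 10 (V(E, R) = 10 - 2*(E - E) = 10 - 2*0 = 10 + 0 = 10)
1/((292 - y(-3, -4)) + (V(-5, 5)*(-13) + 4)) = 1/((292 - 1*(-17)) + (10*(-13) + 4)) = 1/((292 + 17) + (-130 + 4)) = 1/(309 - 126) = 1/183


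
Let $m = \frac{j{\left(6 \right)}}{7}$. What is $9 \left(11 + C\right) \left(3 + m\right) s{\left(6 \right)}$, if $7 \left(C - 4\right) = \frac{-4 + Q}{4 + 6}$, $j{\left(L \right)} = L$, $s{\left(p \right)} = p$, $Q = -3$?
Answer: $\frac{108621}{35} \approx 3103.5$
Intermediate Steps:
$C = \frac{39}{10}$ ($C = 4 + \frac{\left(-4 - 3\right) \frac{1}{4 + 6}}{7} = 4 + \frac{\left(-7\right) \frac{1}{10}}{7} = 4 + \frac{1}{7} \left(- \frac{7}{10}\right) = 4 - \frac{1}{10} = \frac{39}{10} \approx 3.9$)
$m = \frac{6}{7} \approx 0.85714$
$9 \left(11 + C\right) \left(3 + m\right) s{\left(6 \right)} = 9 \left(11 + \frac{39}{10}\right) \left(3 + \frac{6}{7}\right) 6 = 9 \cdot \frac{149}{10} \cdot \frac{27}{7} \cdot 6 = 9 \cdot \frac{4023}{70} \cdot 6 = \frac{36207}{70} \cdot 6 = \frac{108621}{35}$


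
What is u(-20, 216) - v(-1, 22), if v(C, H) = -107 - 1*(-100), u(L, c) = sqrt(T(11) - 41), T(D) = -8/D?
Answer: 7 + 3*I*sqrt(561)/11 ≈ 7.0 + 6.4597*I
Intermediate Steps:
u(L, c) = 3*I*sqrt(561)/11 (u(L, c) = sqrt(-8/11 - 41) = sqrt(-459/11) = 3*I*sqrt(561)/11)
v(C, H) = -7 (v(C, H) = -107 + 100 = -7)
u(-20, 216) - v(-1, 22) = 3*I*sqrt(561)/11 - 1*(-7) = 3*I*sqrt(561)/11 + 7 = 7 + 3*I*sqrt(561)/11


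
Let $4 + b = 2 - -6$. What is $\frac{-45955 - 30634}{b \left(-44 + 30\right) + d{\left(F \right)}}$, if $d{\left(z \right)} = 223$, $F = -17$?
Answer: $- \frac{76589}{167} \approx -458.62$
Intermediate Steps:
$b = 4$ ($b = -4 + \left(2 - -6\right) = -4 + \left(2 + 6\right) = -4 + 8 = 4$)
$\frac{-45955 - 30634}{b \left(-44 + 30\right) + d{\left(F \right)}} = \frac{-45955 - 30634}{4 \left(-44 + 30\right) + 223} = - \frac{76589}{4 \left(-14\right) + 223} = - \frac{76589}{-56 + 223} = - \frac{76589}{167}$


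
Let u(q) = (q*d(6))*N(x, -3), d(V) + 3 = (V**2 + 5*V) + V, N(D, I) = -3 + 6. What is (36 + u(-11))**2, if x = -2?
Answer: 5022081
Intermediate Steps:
N(D, I) = 3
d(V) = -3 + V**2 + 6*V (d(V) = -3 + ((V**2 + 5*V) + V) = -3 + (V**2 + 6*V) = -3 + V**2 + 6*V)
u(q) = 207*q (u(q) = (q*(-3 + 6**2 + 6*6))*3 = (q*(-3 + 36 + 36))*3 = (q*69)*3 = (69*q)*3 = 207*q)
(36 + u(-11))**2 = (36 + 207*(-11))**2 = (36 - 2277)**2 = (-2241)**2 = 5022081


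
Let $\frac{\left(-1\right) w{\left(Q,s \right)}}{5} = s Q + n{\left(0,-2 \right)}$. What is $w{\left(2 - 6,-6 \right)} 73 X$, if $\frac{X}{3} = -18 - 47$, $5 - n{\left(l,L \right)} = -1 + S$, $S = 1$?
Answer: $2064075$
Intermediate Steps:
$n{\left(l,L \right)} = 5$ ($n{\left(l,L \right)} = 5 - \left(-1 + 1\right) = 5 - 0 = 5 + 0 = 5$)
$X = -195$ ($X = 3 \left(-18 - 47\right) = 3 \left(-65\right) = -195$)
$w{\left(Q,s \right)} = -25 - 5 Q s$ ($w{\left(Q,s \right)} = - 5 \left(s Q + 5\right) = - 5 \left(Q s + 5\right) = - 5 \left(5 + Q s\right) = -25 - 5 Q s$)
$w{\left(2 - 6,-6 \right)} 73 X = \left(-25 - 5 \left(2 - 6\right) \left(-6\right)\right) 73 \left(-195\right) = \left(-25 - \left(-20\right) \left(-6\right)\right) 73 \left(-195\right) = \left(-25 - 120\right) 73 \left(-195\right) = \left(-145\right) 73 \left(-195\right) = \left(-10585\right) \left(-195\right) = 2064075$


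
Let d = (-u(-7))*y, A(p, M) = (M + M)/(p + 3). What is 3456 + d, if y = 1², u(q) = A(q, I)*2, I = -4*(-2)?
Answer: 3464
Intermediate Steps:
I = 8
A(p, M) = 2*M/(3 + p) (A(p, M) = (2*M)/(3 + p) = 2*M/(3 + p))
u(q) = 32/(3 + q) (u(q) = (2*8/(3 + q))*2 = (16/(3 + q))*2 = 32/(3 + q))
y = 1
d = 8 (d = -32/(3 - 7)*1 = -32/(-4)*1 = -32*(-1)/4*1 = -1*(-8)*1 = 8*1 = 8)
3456 + d = 3456 + 8 = 3464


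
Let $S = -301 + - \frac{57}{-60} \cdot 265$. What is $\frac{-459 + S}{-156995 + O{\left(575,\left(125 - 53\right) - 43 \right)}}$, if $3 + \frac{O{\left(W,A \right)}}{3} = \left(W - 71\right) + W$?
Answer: $\frac{107}{32372} \approx 0.0033053$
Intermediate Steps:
$O{\left(W,A \right)} = -222 + 6 W$ ($O{\left(W,A \right)} = -9 + 3 \left(\left(W - 71\right) + W\right) = -9 + 3 \left(\left(-71 + W\right) + W\right) = -9 + 3 \left(-71 + 2 W\right) = -9 + \left(-213 + 6 W\right) = -222 + 6 W$)
$S = - \frac{197}{4}$ ($S = -301 + \left(-57\right) \left(- \frac{1}{60}\right) 265 = -301 + \frac{19}{20} \cdot 265 = -301 + \frac{1007}{4} = - \frac{197}{4} \approx -49.25$)
$\frac{-459 + S}{-156995 + O{\left(575,\left(125 - 53\right) - 43 \right)}} = \frac{-459 - \frac{197}{4}}{-156995 + \left(-222 + 6 \cdot 575\right)} = - \frac{2033}{4 \left(-156995 + \left(-222 + 3450\right)\right)} = - \frac{2033}{4 \left(-156995 + 3228\right)} = - \frac{2033}{4 \left(-153767\right)} = \left(- \frac{2033}{4}\right) \left(- \frac{1}{153767}\right) = \frac{107}{32372}$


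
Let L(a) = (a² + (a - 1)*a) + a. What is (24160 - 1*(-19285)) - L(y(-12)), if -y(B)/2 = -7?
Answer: 43053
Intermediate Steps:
y(B) = 14 (y(B) = -2*(-7) = 14)
L(a) = a + a² + a*(-1 + a) (L(a) = (a² + (-1 + a)*a) + a = (a² + a*(-1 + a)) + a = a + a² + a*(-1 + a))
(24160 - 1*(-19285)) - L(y(-12)) = (24160 - 1*(-19285)) - 2*14² = (24160 + 19285) - 2*196 = 43445 - 1*392 = 43445 - 392 = 43053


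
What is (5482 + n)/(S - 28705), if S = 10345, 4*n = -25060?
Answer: 29/680 ≈ 0.042647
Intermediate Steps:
n = -6265 (n = (1/4)*(-25060) = -6265)
(5482 + n)/(S - 28705) = (5482 - 6265)/(10345 - 28705) = -783/(-18360) = -783*(-1/18360) = 29/680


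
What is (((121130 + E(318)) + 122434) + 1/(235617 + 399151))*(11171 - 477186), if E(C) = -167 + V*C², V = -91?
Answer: 2650140991199938225/634768 ≈ 4.1750e+12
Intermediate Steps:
E(C) = -167 - 91*C²
(((121130 + E(318)) + 122434) + 1/(235617 + 399151))*(11171 - 477186) = (((121130 + (-167 - 91*318²)) + 122434) + 1/(235617 + 399151))*(11171 - 477186) = (((121130 + (-167 - 91*101124)) + 122434) + 1/634768)*(-466015) = (((121130 + (-167 - 9202284)) + 122434) + 1/634768)*(-466015) = (((121130 - 9202451) + 122434) + 1/634768)*(-466015) = ((-9081321 + 122434) + 1/634768)*(-466015) = (-8958887 + 1/634768)*(-466015) = -5686814783215/634768*(-466015) = 2650140991199938225/634768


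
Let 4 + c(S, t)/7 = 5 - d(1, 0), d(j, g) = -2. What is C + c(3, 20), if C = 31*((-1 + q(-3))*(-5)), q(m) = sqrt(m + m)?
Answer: 176 - 155*I*sqrt(6) ≈ 176.0 - 379.67*I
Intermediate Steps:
q(m) = sqrt(2)*sqrt(m) (q(m) = sqrt(2*m) = sqrt(2)*sqrt(m))
c(S, t) = 21 (c(S, t) = -28 + 7*(5 - 1*(-2)) = -28 + 7*(5 + 2) = -28 + 7*7 = -28 + 49 = 21)
C = 155 - 155*I*sqrt(6) (C = 31*((-1 + sqrt(2)*sqrt(-3))*(-5)) = 31*((-1 + sqrt(2)*(I*sqrt(3)))*(-5)) = 31*((-1 + I*sqrt(6))*(-5)) = 31*(5 - 5*I*sqrt(6)) = 155 - 155*I*sqrt(6) ≈ 155.0 - 379.67*I)
C + c(3, 20) = (155 - 155*I*sqrt(6)) + 21 = 176 - 155*I*sqrt(6)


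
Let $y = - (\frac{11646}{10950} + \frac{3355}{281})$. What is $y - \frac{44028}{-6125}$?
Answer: $- \frac{730586156}{125642125} \approx -5.8148$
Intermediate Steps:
$y = - \frac{6668296}{512825}$ ($y = - (11646 \cdot \frac{1}{10950} + 3355 \cdot \frac{1}{281}) = - (\frac{1941}{1825} + \frac{3355}{281}) = \left(-1\right) \frac{6668296}{512825} = - \frac{6668296}{512825} \approx -13.003$)
$y - \frac{44028}{-6125} = - \frac{6668296}{512825} - \frac{44028}{-6125} = - \frac{6668296}{512825} - - \frac{44028}{6125} = - \frac{6668296}{512825} + \frac{44028}{6125} = - \frac{730586156}{125642125}$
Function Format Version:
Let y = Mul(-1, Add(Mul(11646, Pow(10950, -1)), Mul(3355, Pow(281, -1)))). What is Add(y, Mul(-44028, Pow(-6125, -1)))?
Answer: Rational(-730586156, 125642125) ≈ -5.8148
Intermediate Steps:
y = Rational(-6668296, 512825) (y = Mul(-1, Add(Mul(11646, Rational(1, 10950)), Mul(3355, Rational(1, 281)))) = Mul(-1, Add(Rational(1941, 1825), Rational(3355, 281))) = Mul(-1, Rational(6668296, 512825)) = Rational(-6668296, 512825) ≈ -13.003)
Add(y, Mul(-44028, Pow(-6125, -1))) = Add(Rational(-6668296, 512825), Mul(-44028, Pow(-6125, -1))) = Add(Rational(-6668296, 512825), Mul(-44028, Rational(-1, 6125))) = Add(Rational(-6668296, 512825), Rational(44028, 6125)) = Rational(-730586156, 125642125)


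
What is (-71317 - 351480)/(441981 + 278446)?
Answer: -422797/720427 ≈ -0.58687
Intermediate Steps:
(-71317 - 351480)/(441981 + 278446) = -422797/720427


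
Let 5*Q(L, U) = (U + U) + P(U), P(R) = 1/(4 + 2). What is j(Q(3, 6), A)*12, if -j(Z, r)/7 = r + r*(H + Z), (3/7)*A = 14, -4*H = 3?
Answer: -110446/15 ≈ -7363.1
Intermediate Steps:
H = -¾ (H = -¼*3 = -¾ ≈ -0.75000)
P(R) = ⅙ (P(R) = 1/6 = ⅙)
Q(L, U) = 1/30 + 2*U/5 (Q(L, U) = ((U + U) + ⅙)/5 = (2*U + ⅙)/5 = (⅙ + 2*U)/5 = 1/30 + 2*U/5)
A = 98/3 (A = (7/3)*14 = 98/3 ≈ 32.667)
j(Z, r) = -7*r - 7*r*(-¾ + Z) (j(Z, r) = -7*(r + r*(-¾ + Z)) = -7*r - 7*r*(-¾ + Z))
j(Q(3, 6), A)*12 = -7/4*98/3*(1 + 4*(1/30 + (⅖)*6))*12 = -7/4*98/3*(1 + 4*(1/30 + 12/5))*12 = -7/4*98/3*(1 + 4*(73/30))*12 = -7/4*98/3*(1 + 146/15)*12 = -7/4*98/3*161/15*12 = -55223/90*12 = -110446/15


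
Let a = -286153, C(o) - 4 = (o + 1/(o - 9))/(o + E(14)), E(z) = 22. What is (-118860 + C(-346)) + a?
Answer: -46584012349/115020 ≈ -4.0501e+5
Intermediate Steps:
C(o) = 4 + (o + 1/(-9 + o))/(22 + o) (C(o) = 4 + (o + 1/(o - 9))/(o + 22) = 4 + (o + 1/(-9 + o))/(22 + o))
(-118860 + C(-346)) + a = (-118860 + (-791 + 5*(-346)² + 43*(-346))/(-198 + (-346)² + 13*(-346))) - 286153 = (-118860 + (-791 + 5*119716 - 14878)/(-198 + 119716 - 4498)) - 286153 = (-118860 + (-791 + 598580 - 14878)/115020) - 286153 = (-118860 + (1/115020)*582911) - 286153 = (-118860 + 582911/115020) - 286153 = -13670694289/115020 - 286153 = -46584012349/115020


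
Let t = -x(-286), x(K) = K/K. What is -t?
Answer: 1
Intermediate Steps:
x(K) = 1
t = -1 (t = -1*1 = -1)
-t = -1*(-1) = 1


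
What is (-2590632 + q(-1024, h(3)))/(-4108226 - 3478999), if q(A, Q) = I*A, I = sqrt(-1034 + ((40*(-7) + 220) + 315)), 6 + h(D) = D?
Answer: 287848/843025 + 1024*I*sqrt(779)/7587225 ≈ 0.34145 + 0.0037669*I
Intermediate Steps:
h(D) = -6 + D
I = I*sqrt(779) (I = sqrt(-1034 + ((-280 + 220) + 315)) = sqrt(-1034 + (-60 + 315)) = sqrt(-1034 + 255) = sqrt(-779) = I*sqrt(779) ≈ 27.911*I)
q(A, Q) = I*A*sqrt(779) (q(A, Q) = (I*sqrt(779))*A = I*A*sqrt(779))
(-2590632 + q(-1024, h(3)))/(-4108226 - 3478999) = (-2590632 + I*(-1024)*sqrt(779))/(-4108226 - 3478999) = (-2590632 - 1024*I*sqrt(779))/(-7587225) = (-2590632 - 1024*I*sqrt(779))*(-1/7587225) = 287848/843025 + 1024*I*sqrt(779)/7587225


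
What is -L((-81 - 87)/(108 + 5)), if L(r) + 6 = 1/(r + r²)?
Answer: 42671/9240 ≈ 4.6181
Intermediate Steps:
L(r) = -6 + 1/(r + r²)
-L((-81 - 87)/(108 + 5)) = -(1 - 6*(-81 - 87)/(108 + 5) - 6*(-81 - 87)²/(108 + 5)²)/(((-81 - 87)/(108 + 5))*(1 + (-81 - 87)/(108 + 5))) = -(1 - (-1008)/113 - 6*(-168/113)²)/(((-168/113))*(1 - 168/113)) = -(1 - (-1008)/113 - 6*(-168*1/113)²)/(((-168*1/113))*(1 - 168*1/113)) = -(1 - 6*(-168/113) - 6*(-168/113)²)/((-168/113)*(1 - 168/113)) = -(-113)*(1 + 1008/113 - 6*28224/12769)/(168*(-55/113)) = -(-113)*(-113)*(1 + 1008/113 - 169344/12769)/(168*55) = -(-113)*(-113)*(-42671)/(168*55*12769) = -1*(-42671/9240) = 42671/9240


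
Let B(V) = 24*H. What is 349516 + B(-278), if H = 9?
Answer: 349732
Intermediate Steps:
B(V) = 216 (B(V) = 24*9 = 216)
349516 + B(-278) = 349516 + 216 = 349732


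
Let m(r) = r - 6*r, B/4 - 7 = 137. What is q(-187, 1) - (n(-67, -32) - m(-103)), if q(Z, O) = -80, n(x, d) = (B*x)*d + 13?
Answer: -1234522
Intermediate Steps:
B = 576 (B = 28 + 4*137 = 28 + 548 = 576)
n(x, d) = 13 + 576*d*x (n(x, d) = (576*x)*d + 13 = 576*d*x + 13 = 13 + 576*d*x)
m(r) = -5*r
q(-187, 1) - (n(-67, -32) - m(-103)) = -80 - ((13 + 576*(-32)*(-67)) - (-5)*(-103)) = -80 - ((13 + 1234944) - 1*515) = -80 - (1234957 - 515) = -80 - 1*1234442 = -80 - 1234442 = -1234522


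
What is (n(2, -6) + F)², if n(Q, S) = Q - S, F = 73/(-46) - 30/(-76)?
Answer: 8850625/190969 ≈ 46.346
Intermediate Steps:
F = -521/437 (F = 73*(-1/46) - 30*(-1/76) = -73/46 + 15/38 = -521/437 ≈ -1.1922)
(n(2, -6) + F)² = ((2 - 1*(-6)) - 521/437)² = ((2 + 6) - 521/437)² = (8 - 521/437)² = (2975/437)² = 8850625/190969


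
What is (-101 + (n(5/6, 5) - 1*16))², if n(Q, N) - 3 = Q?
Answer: 461041/36 ≈ 12807.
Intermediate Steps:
n(Q, N) = 3 + Q
(-101 + (n(5/6, 5) - 1*16))² = (-101 + ((3 + 5/6) - 1*16))² = (-101 + ((3 + 5*(⅙)) - 16))² = (-101 + ((3 + ⅚) - 16))² = (-101 + (23/6 - 16))² = (-101 - 73/6)² = (-679/6)² = 461041/36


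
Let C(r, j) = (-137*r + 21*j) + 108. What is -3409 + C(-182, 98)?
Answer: 23691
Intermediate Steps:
C(r, j) = 108 - 137*r + 21*j
-3409 + C(-182, 98) = -3409 + (108 - 137*(-182) + 21*98) = -3409 + (108 + 24934 + 2058) = -3409 + 27100 = 23691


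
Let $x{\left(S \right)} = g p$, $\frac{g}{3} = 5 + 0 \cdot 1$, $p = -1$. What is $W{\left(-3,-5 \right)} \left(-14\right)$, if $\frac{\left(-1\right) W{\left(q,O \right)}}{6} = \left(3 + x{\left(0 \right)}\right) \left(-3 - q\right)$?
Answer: $0$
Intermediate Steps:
$g = 15$ ($g = 3 \left(5 + 0 \cdot 1\right) = 3 \left(5 + 0\right) = 3 \cdot 5 = 15$)
$x{\left(S \right)} = -15$ ($x{\left(S \right)} = 15 \left(-1\right) = -15$)
$W{\left(q,O \right)} = -216 - 72 q$ ($W{\left(q,O \right)} = - 6 \left(3 - 15\right) \left(-3 - q\right) = - 6 \left(- 12 \left(-3 - q\right)\right) = - 6 \left(36 + 12 q\right) = -216 - 72 q$)
$W{\left(-3,-5 \right)} \left(-14\right) = \left(-216 - -216\right) \left(-14\right) = \left(-216 + 216\right) \left(-14\right) = 0 \left(-14\right) = 0$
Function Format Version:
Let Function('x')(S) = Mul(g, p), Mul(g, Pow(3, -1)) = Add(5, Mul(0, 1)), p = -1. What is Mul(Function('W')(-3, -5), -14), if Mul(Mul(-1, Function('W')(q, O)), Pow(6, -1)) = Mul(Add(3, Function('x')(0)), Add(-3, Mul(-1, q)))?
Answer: 0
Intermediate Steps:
g = 15 (g = Mul(3, Add(5, Mul(0, 1))) = Mul(3, Add(5, 0)) = Mul(3, 5) = 15)
Function('x')(S) = -15 (Function('x')(S) = Mul(15, -1) = -15)
Function('W')(q, O) = Add(-216, Mul(-72, q)) (Function('W')(q, O) = Mul(-6, Mul(Add(3, -15), Add(-3, Mul(-1, q)))) = Mul(-6, Mul(-12, Add(-3, Mul(-1, q)))) = Mul(-6, Add(36, Mul(12, q))) = Add(-216, Mul(-72, q)))
Mul(Function('W')(-3, -5), -14) = Mul(Add(-216, Mul(-72, -3)), -14) = Mul(Add(-216, 216), -14) = Mul(0, -14) = 0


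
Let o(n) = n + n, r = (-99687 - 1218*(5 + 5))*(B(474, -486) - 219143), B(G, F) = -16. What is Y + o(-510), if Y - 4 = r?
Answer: 24516658837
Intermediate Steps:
r = 24516659853 (r = (-99687 - 1218*(5 + 5))*(-16 - 219143) = (-99687 - 1218*10)*(-219159) = (-99687 - 174*70)*(-219159) = (-99687 - 12180)*(-219159) = -111867*(-219159) = 24516659853)
o(n) = 2*n
Y = 24516659857 (Y = 4 + 24516659853 = 24516659857)
Y + o(-510) = 24516659857 + 2*(-510) = 24516659857 - 1020 = 24516658837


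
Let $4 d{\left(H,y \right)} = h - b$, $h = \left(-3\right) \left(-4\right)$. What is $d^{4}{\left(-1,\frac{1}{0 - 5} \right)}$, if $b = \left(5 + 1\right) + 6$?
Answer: $0$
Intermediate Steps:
$b = 12$ ($b = 6 + 6 = 12$)
$h = 12$
$d{\left(H,y \right)} = 0$ ($d{\left(H,y \right)} = \frac{12 - 12}{4} = \frac{1}{4} \cdot 0 = 0$)
$d^{4}{\left(-1,\frac{1}{0 - 5} \right)} = 0^{4} = 0$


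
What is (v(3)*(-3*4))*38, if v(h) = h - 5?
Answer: 912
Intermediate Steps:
v(h) = -5 + h
(v(3)*(-3*4))*38 = ((-5 + 3)*(-3*4))*38 = -2*(-12)*38 = 24*38 = 912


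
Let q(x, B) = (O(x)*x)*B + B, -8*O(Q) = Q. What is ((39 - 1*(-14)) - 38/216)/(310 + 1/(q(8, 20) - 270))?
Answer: 167075/980478 ≈ 0.17040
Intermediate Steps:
O(Q) = -Q/8
q(x, B) = B - B*x**2/8 (q(x, B) = ((-x/8)*x)*B + B = (-x**2/8)*B + B = -B*x**2/8 + B = B - B*x**2/8)
((39 - 1*(-14)) - 38/216)/(310 + 1/(q(8, 20) - 270)) = ((39 - 1*(-14)) - 38/216)/(310 + 1/((1/8)*20*(8 - 1*8**2) - 270)) = ((39 + 14) - 38*1/216)/(310 + 1/((1/8)*20*(8 - 1*64) - 270)) = (53 - 19/108)/(310 + 1/((1/8)*20*(8 - 64) - 270)) = 5705/(108*(310 + 1/((1/8)*20*(-56) - 270))) = 5705/(108*(310 + 1/(-140 - 270))) = 5705/(108*(310 + 1/(-410))) = 5705/(108*(310 - 1/410)) = 5705/(108*(127099/410)) = (5705/108)*(410/127099) = 167075/980478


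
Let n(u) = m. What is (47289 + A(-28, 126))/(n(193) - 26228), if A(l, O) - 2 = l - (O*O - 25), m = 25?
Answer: -31412/26203 ≈ -1.1988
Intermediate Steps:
n(u) = 25
A(l, O) = 27 + l - O**2 (A(l, O) = 2 + (l - (O*O - 25)) = 2 + (l - (O**2 - 25)) = 2 + (l - (-25 + O**2)) = 2 + (l + (25 - O**2)) = 2 + (25 + l - O**2) = 27 + l - O**2)
(47289 + A(-28, 126))/(n(193) - 26228) = (47289 + (27 - 28 - 1*126**2))/(25 - 26228) = (47289 + (27 - 28 - 1*15876))/(-26203) = (47289 + (27 - 28 - 15876))*(-1/26203) = (47289 - 15877)*(-1/26203) = 31412*(-1/26203) = -31412/26203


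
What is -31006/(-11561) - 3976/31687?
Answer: 936520586/366333407 ≈ 2.5565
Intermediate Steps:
-31006/(-11561) - 3976/31687 = -31006*(-1/11561) - 3976*1/31687 = 31006/11561 - 3976/31687 = 936520586/366333407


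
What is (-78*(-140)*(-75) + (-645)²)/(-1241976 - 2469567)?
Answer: 134325/1237181 ≈ 0.10857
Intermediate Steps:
(-78*(-140)*(-75) + (-645)²)/(-1241976 - 2469567) = (10920*(-75) + 416025)/(-3711543) = (-819000 + 416025)*(-1/3711543) = -402975*(-1/3711543) = 134325/1237181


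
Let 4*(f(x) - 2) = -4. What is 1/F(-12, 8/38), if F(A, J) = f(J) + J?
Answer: 19/23 ≈ 0.82609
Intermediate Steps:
f(x) = 1 (f(x) = 2 + (1/4)*(-4) = 2 - 1 = 1)
F(A, J) = 1 + J
1/F(-12, 8/38) = 1/(1 + 8/38) = 1/(1 + 8*(1/38)) = 1/(1 + 4/19) = 1/(23/19) = 19/23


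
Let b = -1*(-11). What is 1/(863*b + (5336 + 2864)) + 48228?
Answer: 853298005/17693 ≈ 48228.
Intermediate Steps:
b = 11
1/(863*b + (5336 + 2864)) + 48228 = 1/(863*11 + (5336 + 2864)) + 48228 = 1/(9493 + 8200) + 48228 = 1/17693 + 48228 = 853298005/17693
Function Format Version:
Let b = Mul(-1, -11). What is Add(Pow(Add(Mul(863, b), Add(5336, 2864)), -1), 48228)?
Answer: Rational(853298005, 17693) ≈ 48228.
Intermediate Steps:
b = 11
Add(Pow(Add(Mul(863, b), Add(5336, 2864)), -1), 48228) = Add(Pow(Add(Mul(863, 11), Add(5336, 2864)), -1), 48228) = Add(Pow(Add(9493, 8200), -1), 48228) = Add(Pow(17693, -1), 48228) = Add(Rational(1, 17693), 48228) = Rational(853298005, 17693)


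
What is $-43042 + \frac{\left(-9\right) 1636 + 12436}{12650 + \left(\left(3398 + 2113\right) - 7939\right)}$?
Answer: $- \frac{219988806}{5111} \approx -43042.0$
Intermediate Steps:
$-43042 + \frac{\left(-9\right) 1636 + 12436}{12650 + \left(\left(3398 + 2113\right) - 7939\right)} = -43042 + \frac{-14724 + 12436}{12650 + \left(5511 - 7939\right)} = -43042 - \frac{2288}{12650 - 2428} = -43042 - \frac{2288}{10222} = -43042 - \frac{1144}{5111} = - \frac{219988806}{5111}$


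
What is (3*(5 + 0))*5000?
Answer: 75000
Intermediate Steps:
(3*(5 + 0))*5000 = (3*5)*5000 = 15*5000 = 75000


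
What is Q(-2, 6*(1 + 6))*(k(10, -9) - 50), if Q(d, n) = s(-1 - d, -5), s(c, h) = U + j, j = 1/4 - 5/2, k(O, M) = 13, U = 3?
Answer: -111/4 ≈ -27.750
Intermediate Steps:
j = -9/4 (j = 1*(¼) - 5*½ = ¼ - 5/2 = -9/4 ≈ -2.2500)
s(c, h) = ¾ (s(c, h) = 3 - 9/4 = ¾)
Q(d, n) = ¾
Q(-2, 6*(1 + 6))*(k(10, -9) - 50) = 3*(13 - 50)/4 = (¾)*(-37) = -111/4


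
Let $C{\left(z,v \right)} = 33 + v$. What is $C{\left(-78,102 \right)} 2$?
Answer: $270$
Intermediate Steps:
$C{\left(-78,102 \right)} 2 = \left(33 + 102\right) 2 = 135 \cdot 2 = 270$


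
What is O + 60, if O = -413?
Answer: -353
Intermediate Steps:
O + 60 = -413 + 60 = -353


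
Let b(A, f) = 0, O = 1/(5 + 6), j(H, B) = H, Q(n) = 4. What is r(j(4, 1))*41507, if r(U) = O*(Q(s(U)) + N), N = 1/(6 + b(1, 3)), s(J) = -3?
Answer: 1037675/66 ≈ 15722.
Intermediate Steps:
O = 1/11 ≈ 0.090909
N = ⅙ (N = 1/(6 + 0) = 1/6 = ⅙ ≈ 0.16667)
r(U) = 25/66 (r(U) = (4 + ⅙)/11 = (1/11)*(25/6) = 25/66)
r(j(4, 1))*41507 = (25/66)*41507 = 1037675/66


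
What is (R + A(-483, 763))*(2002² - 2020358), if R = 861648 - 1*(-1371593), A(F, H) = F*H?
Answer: 3706387347952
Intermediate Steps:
R = 2233241 (R = 861648 + 1371593 = 2233241)
(R + A(-483, 763))*(2002² - 2020358) = (2233241 - 483*763)*(2002² - 2020358) = (2233241 - 368529)*(4008004 - 2020358) = 1864712*1987646 = 3706387347952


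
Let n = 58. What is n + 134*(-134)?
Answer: -17898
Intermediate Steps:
n + 134*(-134) = 58 + 134*(-134) = 58 - 17956 = -17898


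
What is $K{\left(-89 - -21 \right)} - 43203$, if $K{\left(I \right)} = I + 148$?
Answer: $-43123$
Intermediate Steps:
$K{\left(I \right)} = 148 + I$
$K{\left(-89 - -21 \right)} - 43203 = \left(148 - 68\right) - 43203 = 80 - 43203 = -43123$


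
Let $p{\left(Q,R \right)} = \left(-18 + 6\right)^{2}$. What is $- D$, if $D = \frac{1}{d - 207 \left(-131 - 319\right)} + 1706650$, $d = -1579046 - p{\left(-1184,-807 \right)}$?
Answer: $- \frac{2536150165999}{1486040} \approx -1.7067 \cdot 10^{6}$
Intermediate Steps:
$p{\left(Q,R \right)} = 144$ ($p{\left(Q,R \right)} = \left(-12\right)^{2} = 144$)
$d = -1579190$ ($d = -1579046 - 144 = -1579190$)
$D = \frac{2536150165999}{1486040}$ ($D = \frac{1}{-1579190 - 207 \left(-131 - 319\right)} + 1706650 = \frac{1}{-1579190 - -93150} + 1706650 = \frac{1}{-1579190 + 93150} + 1706650 = \frac{1}{-1486040} + 1706650 = - \frac{1}{1486040} + 1706650 = \frac{2536150165999}{1486040} \approx 1.7067 \cdot 10^{6}$)
$- D = \left(-1\right) \frac{2536150165999}{1486040} = - \frac{2536150165999}{1486040}$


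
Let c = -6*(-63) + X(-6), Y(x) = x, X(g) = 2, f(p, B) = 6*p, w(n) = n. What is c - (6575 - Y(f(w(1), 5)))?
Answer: -6189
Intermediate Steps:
c = 380 (c = -6*(-63) + 2 = 378 + 2 = 380)
c - (6575 - Y(f(w(1), 5))) = 380 - (6575 - 6) = 380 - 1*6569 = 380 - 6569 = -6189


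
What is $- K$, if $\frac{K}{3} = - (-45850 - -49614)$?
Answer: $11292$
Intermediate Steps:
$K = -11292$ ($K = 3 \left(- (-45850 - -49614)\right) = 3 \left(- (-45850 + 49614)\right) = 3 \left(\left(-1\right) 3764\right) = 3 \left(-3764\right) = -11292$)
$- K = \left(-1\right) \left(-11292\right) = 11292$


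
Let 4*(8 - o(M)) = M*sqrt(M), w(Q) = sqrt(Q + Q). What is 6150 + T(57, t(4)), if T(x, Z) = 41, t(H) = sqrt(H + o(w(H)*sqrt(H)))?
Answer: 6191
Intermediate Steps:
w(Q) = sqrt(2)*sqrt(Q) (w(Q) = sqrt(2*Q) = sqrt(2)*sqrt(Q))
o(M) = 8 - M**(3/2)/4 (o(M) = 8 - M*sqrt(M)/4 = 8 - M**(3/2)/4)
t(H) = sqrt(8 + H - 2**(3/4)*H**(3/2)/4) (t(H) = sqrt(H + (8 - (H*sqrt(2))**(3/2)/4)) = sqrt(H + (8 - 2**(3/4)*H**(3/2)/4)) = sqrt(8 + H - 2**(3/4)*H**(3/2)/4))
6150 + T(57, t(4)) = 6150 + 41 = 6191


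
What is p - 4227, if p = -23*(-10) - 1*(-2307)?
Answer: -1690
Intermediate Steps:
p = 2537 (p = 230 + 2307 = 2537)
p - 4227 = 2537 - 4227 = -1690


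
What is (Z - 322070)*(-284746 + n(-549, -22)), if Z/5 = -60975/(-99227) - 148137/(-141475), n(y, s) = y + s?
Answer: 257992023445847716342/2807627965 ≈ 9.1890e+10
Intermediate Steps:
n(y, s) = s + y
Z = 23325628224/2807627965 (Z = 5*(-60975/(-99227) - 148137/(-141475)) = 5*(-60975*(-1/99227) - 148137*(-1/141475)) = 5*(60975/99227 + 148137/141475) = 5*(23325628224/14038139825) = 23325628224/2807627965 ≈ 8.3080)
(Z - 322070)*(-284746 + n(-549, -22)) = (23325628224/2807627965 - 322070)*(-284746 + (-22 - 549)) = -904229413059326*(-284746 - 571)/2807627965 = -904229413059326/2807627965*(-285317) = 257992023445847716342/2807627965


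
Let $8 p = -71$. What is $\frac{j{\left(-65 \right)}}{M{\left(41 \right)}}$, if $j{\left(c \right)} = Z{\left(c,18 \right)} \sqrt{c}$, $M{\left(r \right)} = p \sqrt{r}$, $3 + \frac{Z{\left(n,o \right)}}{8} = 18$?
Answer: $- \frac{960 i \sqrt{2665}}{2911} \approx - 17.025 i$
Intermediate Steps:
$p = - \frac{71}{8}$ ($p = \frac{1}{8} \left(-71\right) = - \frac{71}{8} \approx -8.875$)
$Z{\left(n,o \right)} = 120$ ($Z{\left(n,o \right)} = -24 + 8 \cdot 18 = -24 + 144 = 120$)
$M{\left(r \right)} = - \frac{71 \sqrt{r}}{8}$
$j{\left(c \right)} = 120 \sqrt{c}$
$\frac{j{\left(-65 \right)}}{M{\left(41 \right)}} = \frac{120 \sqrt{-65}}{\left(- \frac{71}{8}\right) \sqrt{41}} = 120 i \sqrt{65} \left(- \frac{8 \sqrt{41}}{2911}\right) = - \frac{960 i \sqrt{2665}}{2911}$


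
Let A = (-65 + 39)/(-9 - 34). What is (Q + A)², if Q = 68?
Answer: 8702500/1849 ≈ 4706.6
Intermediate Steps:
A = 26/43 (A = -26/(-43) = -26*(-1/43) = 26/43 ≈ 0.60465)
(Q + A)² = (68 + 26/43)² = (2950/43)² = 8702500/1849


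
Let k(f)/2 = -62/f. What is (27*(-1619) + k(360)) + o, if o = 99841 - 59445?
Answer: -298561/90 ≈ -3317.3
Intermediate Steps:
o = 40396
k(f) = -124/f (k(f) = 2*(-62/f) = -124/f)
(27*(-1619) + k(360)) + o = (27*(-1619) - 124/360) + 40396 = (-43713 - 124*1/360) + 40396 = (-43713 - 31/90) + 40396 = -3934201/90 + 40396 = -298561/90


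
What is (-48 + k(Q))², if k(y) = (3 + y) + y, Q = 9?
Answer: 729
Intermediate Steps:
k(y) = 3 + 2*y
(-48 + k(Q))² = (-48 + (3 + 2*9))² = (-48 + (3 + 18))² = (-48 + 21)² = (-27)² = 729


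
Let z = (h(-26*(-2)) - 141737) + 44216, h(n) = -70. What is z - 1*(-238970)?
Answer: 141379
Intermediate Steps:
z = -97591 (z = (-70 - 141737) + 44216 = -141807 + 44216 = -97591)
z - 1*(-238970) = -97591 - 1*(-238970) = -97591 + 238970 = 141379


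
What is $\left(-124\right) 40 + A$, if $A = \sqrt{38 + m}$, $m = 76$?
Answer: $-4960 + \sqrt{114} \approx -4949.3$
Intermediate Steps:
$A = \sqrt{114}$ ($A = \sqrt{38 + 76} = \sqrt{114} \approx 10.677$)
$\left(-124\right) 40 + A = \left(-124\right) 40 + \sqrt{114} = -4960 + \sqrt{114}$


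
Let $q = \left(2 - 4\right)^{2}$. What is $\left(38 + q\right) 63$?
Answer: $2646$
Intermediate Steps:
$q = 4$ ($q = \left(-2\right)^{2} = 4$)
$\left(38 + q\right) 63 = \left(38 + 4\right) 63 = 42 \cdot 63 = 2646$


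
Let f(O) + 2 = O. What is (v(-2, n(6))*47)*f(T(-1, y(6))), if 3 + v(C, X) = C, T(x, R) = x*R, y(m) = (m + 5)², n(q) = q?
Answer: 28905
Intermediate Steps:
y(m) = (5 + m)²
T(x, R) = R*x
v(C, X) = -3 + C
f(O) = -2 + O
(v(-2, n(6))*47)*f(T(-1, y(6))) = ((-3 - 2)*47)*(-2 + (5 + 6)²*(-1)) = (-5*47)*(-2 + 11²*(-1)) = -235*(-2 + 121*(-1)) = -235*(-2 - 121) = -235*(-123) = 28905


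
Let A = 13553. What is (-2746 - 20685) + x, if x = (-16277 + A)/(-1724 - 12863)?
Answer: -341785273/14587 ≈ -23431.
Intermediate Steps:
x = 2724/14587 (x = (-16277 + 13553)/(-1724 - 12863) = -2724/(-14587) = -2724*(-1/14587) = 2724/14587 ≈ 0.18674)
(-2746 - 20685) + x = (-2746 - 20685) + 2724/14587 = -23431 + 2724/14587 = -341785273/14587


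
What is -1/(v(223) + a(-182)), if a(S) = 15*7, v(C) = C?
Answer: -1/328 ≈ -0.0030488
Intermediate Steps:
a(S) = 105
-1/(v(223) + a(-182)) = -1/(223 + 105) = -1/328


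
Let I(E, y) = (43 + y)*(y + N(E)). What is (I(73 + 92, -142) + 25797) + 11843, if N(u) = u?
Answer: 35363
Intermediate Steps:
I(E, y) = (43 + y)*(E + y) (I(E, y) = (43 + y)*(y + E) = (43 + y)*(E + y))
(I(73 + 92, -142) + 25797) + 11843 = (((-142)**2 + 43*(73 + 92) + 43*(-142) + (73 + 92)*(-142)) + 25797) + 11843 = ((20164 + 43*165 - 6106 + 165*(-142)) + 25797) + 11843 = ((20164 + 7095 - 6106 - 23430) + 25797) + 11843 = (-2277 + 25797) + 11843 = 23520 + 11843 = 35363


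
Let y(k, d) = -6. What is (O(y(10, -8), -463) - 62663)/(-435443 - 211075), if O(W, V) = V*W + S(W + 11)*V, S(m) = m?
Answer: 31100/323259 ≈ 0.096208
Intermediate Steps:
O(W, V) = V*W + V*(11 + W) (O(W, V) = V*W + (W + 11)*V = V*W + (11 + W)*V = V*W + V*(11 + W))
(O(y(10, -8), -463) - 62663)/(-435443 - 211075) = (-463*(11 + 2*(-6)) - 62663)/(-435443 - 211075) = (-463*(11 - 12) - 62663)/(-646518) = (-463*(-1) - 62663)*(-1/646518) = (463 - 62663)*(-1/646518) = -62200*(-1/646518) = 31100/323259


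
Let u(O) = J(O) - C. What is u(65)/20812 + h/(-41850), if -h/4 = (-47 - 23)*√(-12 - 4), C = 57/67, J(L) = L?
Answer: 2149/697202 - 112*I/4185 ≈ 0.0030823 - 0.026762*I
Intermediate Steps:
C = 57/67 (C = 57*(1/67) = 57/67 ≈ 0.85075)
u(O) = -57/67 + O (u(O) = O - 1*57/67 = O - 57/67 = -57/67 + O)
h = 1120*I (h = -4*(-47 - 23)*√(-12 - 4) = -(-280)*√(-16) = -(-280)*4*I = -(-1120)*I = 1120*I ≈ 1120.0*I)
u(65)/20812 + h/(-41850) = (-57/67 + 65)/20812 + (1120*I)/(-41850) = (4298/67)*(1/20812) + (1120*I)*(-1/41850) = 2149/697202 - 112*I/4185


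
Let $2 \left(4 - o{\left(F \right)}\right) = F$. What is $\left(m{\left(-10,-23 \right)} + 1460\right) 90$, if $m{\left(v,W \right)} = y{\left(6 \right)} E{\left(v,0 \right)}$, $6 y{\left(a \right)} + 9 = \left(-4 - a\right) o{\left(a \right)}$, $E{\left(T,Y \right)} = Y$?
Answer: $131400$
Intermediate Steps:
$o{\left(F \right)} = 4 - \frac{F}{2}$
$y{\left(a \right)} = - \frac{3}{2} + \frac{\left(-4 - a\right) \left(4 - \frac{a}{2}\right)}{6}$
$m{\left(v,W \right)} = 0$ ($m{\left(v,W \right)} = \left(- \frac{25}{6} - 2 + \frac{6^{2}}{12}\right) 0 = \left(- \frac{25}{6} - 2 + \frac{1}{12} \cdot 36\right) 0 = \left(- \frac{25}{6} - 2 + 3\right) 0 = \left(- \frac{19}{6}\right) 0 = 0$)
$\left(m{\left(-10,-23 \right)} + 1460\right) 90 = \left(0 + 1460\right) 90 = 1460 \cdot 90 = 131400$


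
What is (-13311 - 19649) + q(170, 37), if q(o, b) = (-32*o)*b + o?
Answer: -234070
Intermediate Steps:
q(o, b) = o - 32*b*o (q(o, b) = -32*b*o + o = o - 32*b*o)
(-13311 - 19649) + q(170, 37) = (-13311 - 19649) + 170*(1 - 32*37) = -32960 + 170*(1 - 1184) = -32960 + 170*(-1183) = -32960 - 201110 = -234070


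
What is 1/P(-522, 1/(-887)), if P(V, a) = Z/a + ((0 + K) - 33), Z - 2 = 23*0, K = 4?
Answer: -1/1803 ≈ -0.00055463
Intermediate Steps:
Z = 2 (Z = 2 + 23*0 = 2 + 0 = 2)
P(V, a) = -29 + 2/a (P(V, a) = 2/a + ((0 + 4) - 33) = 2/a + (4 - 33) = 2/a - 29 = -29 + 2/a)
1/P(-522, 1/(-887)) = 1/(-29 + 2/(1/(-887))) = 1/(-29 + 2/(-1/887)) = 1/(-29 + 2*(-887)) = 1/(-29 - 1774) = 1/(-1803) = -1/1803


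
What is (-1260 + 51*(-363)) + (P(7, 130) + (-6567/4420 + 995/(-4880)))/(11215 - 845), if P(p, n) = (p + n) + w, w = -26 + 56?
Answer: -221137842580883/11183837600 ≈ -19773.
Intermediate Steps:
w = 30
P(p, n) = 30 + n + p (P(p, n) = (p + n) + 30 = (n + p) + 30 = 30 + n + p)
(-1260 + 51*(-363)) + (P(7, 130) + (-6567/4420 + 995/(-4880)))/(11215 - 845) = (-1260 + 51*(-363)) + ((30 + 130 + 7) + (-6567/4420 + 995/(-4880)))/(11215 - 845) = (-1260 - 18513) + (167 + (-6567*1/4420 + 995*(-1/4880)))/10370 = -19773 + (167 + (-6567/4420 - 199/976))*(1/10370) = -19773 + (167 - 1822243/1078480)*(1/10370) = -19773 + (178283917/1078480)*(1/10370) = -19773 + 178283917/11183837600 = -221137842580883/11183837600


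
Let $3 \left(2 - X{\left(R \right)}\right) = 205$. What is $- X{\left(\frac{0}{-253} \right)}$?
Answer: $\frac{199}{3} \approx 66.333$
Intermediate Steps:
$X{\left(R \right)} = - \frac{199}{3}$ ($X{\left(R \right)} = 2 - \frac{205}{3} = - \frac{199}{3}$)
$- X{\left(\frac{0}{-253} \right)} = \left(-1\right) \left(- \frac{199}{3}\right) = \frac{199}{3}$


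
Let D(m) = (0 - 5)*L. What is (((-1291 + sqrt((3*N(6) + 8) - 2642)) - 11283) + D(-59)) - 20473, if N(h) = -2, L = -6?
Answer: -33017 + 4*I*sqrt(165) ≈ -33017.0 + 51.381*I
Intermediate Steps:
D(m) = 30 (D(m) = (0 - 5)*(-6) = -5*(-6) = 30)
(((-1291 + sqrt((3*N(6) + 8) - 2642)) - 11283) + D(-59)) - 20473 = (((-1291 + sqrt((3*(-2) + 8) - 2642)) - 11283) + 30) - 20473 = (((-1291 + sqrt((-6 + 8) - 2642)) - 11283) + 30) - 20473 = (((-1291 + sqrt(2 - 2642)) - 11283) + 30) - 20473 = (((-1291 + sqrt(-2640)) - 11283) + 30) - 20473 = (((-1291 + 4*I*sqrt(165)) - 11283) + 30) - 20473 = ((-12574 + 4*I*sqrt(165)) + 30) - 20473 = (-12544 + 4*I*sqrt(165)) - 20473 = -33017 + 4*I*sqrt(165)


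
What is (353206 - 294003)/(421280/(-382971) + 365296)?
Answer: 22673032113/139897353136 ≈ 0.16207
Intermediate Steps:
(353206 - 294003)/(421280/(-382971) + 365296) = 59203/(421280*(-1/382971) + 365296) = 59203/(-421280/382971 + 365296) = 59203/(139897353136/382971) = 59203*(382971/139897353136) = 22673032113/139897353136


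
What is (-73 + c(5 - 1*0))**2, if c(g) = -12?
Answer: 7225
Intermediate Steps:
(-73 + c(5 - 1*0))**2 = (-73 - 12)**2 = (-85)**2 = 7225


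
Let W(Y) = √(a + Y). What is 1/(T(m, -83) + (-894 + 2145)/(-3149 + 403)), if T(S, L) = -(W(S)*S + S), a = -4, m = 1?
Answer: -10975762/38597557 + 7540516*I*√3/38597557 ≈ -0.28436 + 0.33838*I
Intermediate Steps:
W(Y) = √(-4 + Y)
T(S, L) = -S - S*√(-4 + S) (T(S, L) = -(√(-4 + S)*S + S) = -(S*√(-4 + S) + S) = -(S + S*√(-4 + S)) = -S - S*√(-4 + S))
1/(T(m, -83) + (-894 + 2145)/(-3149 + 403)) = 1/(-1*1*(1 + √(-4 + 1)) + (-894 + 2145)/(-3149 + 403)) = 1/(-1*1*(1 + √(-3)) + 1251/(-2746)) = 1/(-1*1*(1 + I*√3) + 1251*(-1/2746)) = 1/((-1 - I*√3) - 1251/2746) = 1/(-3997/2746 - I*√3)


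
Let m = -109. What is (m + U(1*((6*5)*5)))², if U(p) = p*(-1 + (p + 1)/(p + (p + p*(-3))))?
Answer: 168100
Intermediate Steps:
U(p) = p*(-1 - (1 + p)/p) (U(p) = p*(-1 + (1 + p)/(p + (p - 3*p))) = p*(-1 + (1 + p)/(p - 2*p)) = p*(-1 + (1 + p)/((-p))) = p*(-1 + (1 + p)*(-1/p)) = p*(-1 - (1 + p)/p))
(m + U(1*((6*5)*5)))² = (-109 + (-1 - 2*(6*5)*5))² = (-109 + (-1 - 2*30*5))² = (-109 + (-1 - 2*150))² = (-109 + (-1 - 300))² = (-109 - 301)² = (-410)² = 168100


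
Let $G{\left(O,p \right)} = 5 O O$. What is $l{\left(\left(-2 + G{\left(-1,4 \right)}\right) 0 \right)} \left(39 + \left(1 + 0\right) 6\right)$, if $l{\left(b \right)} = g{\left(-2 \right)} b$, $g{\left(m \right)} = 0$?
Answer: $0$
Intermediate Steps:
$G{\left(O,p \right)} = 5 O^{2}$
$l{\left(b \right)} = 0$ ($l{\left(b \right)} = 0 b = 0$)
$l{\left(\left(-2 + G{\left(-1,4 \right)}\right) 0 \right)} \left(39 + \left(1 + 0\right) 6\right) = 0 \left(39 + \left(1 + 0\right) 6\right) = 0 \left(39 + 1 \cdot 6\right) = 0 \left(39 + 6\right) = 0 \cdot 45 = 0$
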